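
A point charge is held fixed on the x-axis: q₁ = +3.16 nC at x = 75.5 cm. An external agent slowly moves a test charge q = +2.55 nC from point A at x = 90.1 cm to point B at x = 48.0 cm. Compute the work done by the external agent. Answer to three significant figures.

For quasistatic motion the external work equals the change in potential energy: W_ext = qΔV = q(V_B − V_A).
At A: distance to the source charge is 0.146 m; V_A = kq₁/r = 195 V.
At B: distance to the source charge is 0.275 m; V_B = kq₁/r = 103 V.
ΔV = V_B − V_A = -91.3 V.
W_ext = qΔV = (2.55×10⁻⁹ C)(-91.3 V) = -2.33×10⁻⁷ J.

-2.33×10⁻⁷ J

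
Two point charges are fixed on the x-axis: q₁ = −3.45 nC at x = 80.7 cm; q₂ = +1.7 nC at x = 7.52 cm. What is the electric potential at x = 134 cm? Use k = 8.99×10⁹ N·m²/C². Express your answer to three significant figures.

Electric potential is a scalar, so the contributions from each charge add algebraically: V = Σ kqᵢ/rᵢ.
Distances from the field point to each charge: r₁ = 0.533 m, r₂ = 1.26 m.
V = k[(-3.45×10⁻⁹)/(0.533) + (1.70×10⁻⁹)/(1.26)] = -46.1 V.

-46.1 V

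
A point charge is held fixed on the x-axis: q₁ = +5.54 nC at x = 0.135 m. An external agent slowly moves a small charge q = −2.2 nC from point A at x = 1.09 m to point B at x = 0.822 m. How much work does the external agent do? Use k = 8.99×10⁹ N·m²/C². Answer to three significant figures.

-4.48×10⁻⁸ J

For quasistatic motion the external work equals the change in potential energy: W_ext = qΔV = q(V_B − V_A).
At A: distance to the source charge is 0.955 m; V_A = kq₁/r = 52.2 V.
At B: distance to the source charge is 0.687 m; V_B = kq₁/r = 72.5 V.
ΔV = V_B − V_A = 20.3 V.
W_ext = qΔV = (-2.20×10⁻⁹ C)(20.3 V) = -4.48×10⁻⁸ J.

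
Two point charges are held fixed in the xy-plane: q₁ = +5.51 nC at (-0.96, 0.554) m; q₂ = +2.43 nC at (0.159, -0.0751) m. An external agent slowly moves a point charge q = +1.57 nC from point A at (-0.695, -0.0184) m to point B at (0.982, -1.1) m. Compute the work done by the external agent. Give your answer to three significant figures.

-1.07×10⁻⁷ J

For quasistatic motion the external work equals the change in potential energy: W_ext = qΔV = q(V_B − V_A).
At A: distances to the source charges are 0.631 m, 0.856 m; V_A = Σ kqᵢ/rᵢ = 104 V.
At B: distances to the source charges are 2.55 m, 1.31 m; V_B = Σ kqᵢ/rᵢ = 36.0 V.
ΔV = V_B − V_A = -68.0 V.
W_ext = qΔV = (1.57×10⁻⁹ C)(-68.0 V) = -1.07×10⁻⁷ J.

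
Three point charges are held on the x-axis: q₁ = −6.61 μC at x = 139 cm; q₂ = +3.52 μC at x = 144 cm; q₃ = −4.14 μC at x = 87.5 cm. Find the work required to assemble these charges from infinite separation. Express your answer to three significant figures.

-3.94 J

The work to assemble the configuration equals its total potential energy, U = Σ kqᵢqⱼ/rᵢⱼ over all pairs.
Pair separations: r₁₂ = 0.0500 m, r₁₃ = 0.515 m, r₂₃ = 0.565 m.
U = (-4.18) + (0.478) + (-0.232) = -3.94 J.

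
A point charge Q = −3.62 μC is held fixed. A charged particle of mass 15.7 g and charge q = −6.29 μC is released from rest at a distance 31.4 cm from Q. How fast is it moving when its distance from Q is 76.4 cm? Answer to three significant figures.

Only the electrostatic force acts, so mechanical energy is conserved: ½mv² = U₁ − U₂ = kQq(1/r₁ − 1/r₂).
U₁ − U₂ = (8.99×10⁹ N·m²/C²)(-3.62×10⁻⁶ C)(-6.29×10⁻⁶ C)(1/0.314 − 1/0.764) = 0.384 J.
v = √(2·0.384/0.0157) = 6.99 m/s.

6.99 m/s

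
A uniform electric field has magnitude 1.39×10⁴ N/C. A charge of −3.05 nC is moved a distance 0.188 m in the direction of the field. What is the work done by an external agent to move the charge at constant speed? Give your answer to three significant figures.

The potential change for a displacement 0.188 m in the direction of the field is ΔV = −Ed = -2610 V.
W_ext = qΔV = 7.97×10⁻⁶ J.

7.97×10⁻⁶ J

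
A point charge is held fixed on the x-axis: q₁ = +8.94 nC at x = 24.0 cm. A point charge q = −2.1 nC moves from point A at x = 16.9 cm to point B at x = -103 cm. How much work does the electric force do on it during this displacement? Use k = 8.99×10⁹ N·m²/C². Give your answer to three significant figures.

-2.24×10⁻⁶ J

The work done by the electric force is W_field = −ΔU = −q(V_B − V_A) = q(V_A − V_B).
At A: distance to the source charge is 0.0710 m; V_A = kq₁/r = 1130 V.
At B: distance to the source charge is 1.27 m; V_B = kq₁/r = 63.3 V.
ΔV = V_B − V_A = -1070 V.
W_field = −qΔV = −(-2.10×10⁻⁹ C)(-1070 V) = -2.24×10⁻⁶ J.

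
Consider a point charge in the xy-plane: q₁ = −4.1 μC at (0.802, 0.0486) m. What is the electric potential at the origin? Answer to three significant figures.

Electric potential is a scalar, so the contributions from each charge add algebraically: V = Σ kqᵢ/rᵢ.
Distances from the field point to each charge: r₁ = 0.803 m.
V = k[(-4.10×10⁻⁶)/(0.803)] = -4.59×10⁴ V.

-4.59×10⁴ V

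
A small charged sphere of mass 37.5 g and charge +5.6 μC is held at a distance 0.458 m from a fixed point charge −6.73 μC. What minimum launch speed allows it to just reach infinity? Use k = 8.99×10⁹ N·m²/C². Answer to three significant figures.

To just escape, total mechanical energy must reach zero at infinity: ½mv²_min + U = 0, so ½mv²_min = −U = |kQq|/r.
|U| = |kQq|/r = (8.99×10⁹ N·m²/C²)(6.73×10⁻⁶)(5.60×10⁻⁶)/(0.458) = 0.740 J.
v_min = √(2|U|/m) = √(2·0.740/0.0375) = 6.28 m/s.

6.28 m/s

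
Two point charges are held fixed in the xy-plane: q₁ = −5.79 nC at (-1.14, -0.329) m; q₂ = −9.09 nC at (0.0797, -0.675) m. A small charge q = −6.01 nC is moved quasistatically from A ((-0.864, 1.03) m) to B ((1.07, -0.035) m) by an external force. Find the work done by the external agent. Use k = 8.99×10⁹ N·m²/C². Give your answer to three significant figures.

For quasistatic motion the external work equals the change in potential energy: W_ext = qΔV = q(V_B − V_A).
At A: distances to the source charges are 1.39 m, 1.95 m; V_A = Σ kqᵢ/rᵢ = -79.5 V.
At B: distances to the source charges are 2.23 m, 1.18 m; V_B = Σ kqᵢ/rᵢ = -92.7 V.
ΔV = V_B − V_A = -13.2 V.
W_ext = qΔV = (-6.01×10⁻⁹ C)(-13.2 V) = 7.92×10⁻⁸ J.

7.92×10⁻⁸ J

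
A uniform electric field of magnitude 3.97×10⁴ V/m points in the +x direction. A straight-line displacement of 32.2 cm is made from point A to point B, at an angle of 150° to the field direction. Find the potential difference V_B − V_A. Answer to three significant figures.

1.11×10⁴ V

Only the component of displacement along E changes the potential: ΔV = −E·d·cosθ.
ΔV = −(3.97×10⁴ V/m)(0.322 m)cos150° = 1.11×10⁴ V.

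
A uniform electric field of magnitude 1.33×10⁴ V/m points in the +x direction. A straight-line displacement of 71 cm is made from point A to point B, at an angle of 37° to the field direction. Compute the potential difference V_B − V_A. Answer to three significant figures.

-7540 V

Only the component of displacement along E changes the potential: ΔV = −E·d·cosθ.
ΔV = −(1.33×10⁴ V/m)(0.710 m)cos37° = -7540 V.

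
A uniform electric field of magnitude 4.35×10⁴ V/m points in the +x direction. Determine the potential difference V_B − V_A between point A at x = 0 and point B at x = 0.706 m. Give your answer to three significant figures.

In a uniform field, potential decreases in the direction of E: V_B − V_A = −E·Δx.
V_B − V_A = −(4.35×10⁴ V/m)(0.706 m) = -3.07×10⁴ V.

-3.07×10⁴ V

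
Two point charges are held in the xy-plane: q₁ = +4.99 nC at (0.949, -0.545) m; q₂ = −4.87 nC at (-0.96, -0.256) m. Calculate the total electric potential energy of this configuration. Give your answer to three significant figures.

The work to assemble the configuration equals its total potential energy, U = Σ kqᵢqⱼ/rᵢⱼ over all pairs.
Pair separations: r₁₂ = 1.93 m.
U = (-1.13×10⁻⁷) = -1.13×10⁻⁷ J.

-1.13×10⁻⁷ J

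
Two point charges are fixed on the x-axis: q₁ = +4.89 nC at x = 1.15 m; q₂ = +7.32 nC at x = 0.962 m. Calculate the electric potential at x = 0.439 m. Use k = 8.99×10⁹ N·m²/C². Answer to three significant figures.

The total potential is the scalar sum of each charge's contribution, V = Σ kqᵢ/rᵢ.
Distances from the field point to each charge: r₁ = 0.711 m, r₂ = 0.523 m.
V = k[(4.89×10⁻⁹)/(0.711) + (7.32×10⁻⁹)/(0.523)] = 188 V.

188 V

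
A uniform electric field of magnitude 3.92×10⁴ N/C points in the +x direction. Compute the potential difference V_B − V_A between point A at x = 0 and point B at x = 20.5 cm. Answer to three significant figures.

In a uniform field, potential decreases in the direction of E: V_B − V_A = −E·Δx.
V_B − V_A = −(3.92×10⁴ V/m)(0.205 m) = -8040 V.

-8040 V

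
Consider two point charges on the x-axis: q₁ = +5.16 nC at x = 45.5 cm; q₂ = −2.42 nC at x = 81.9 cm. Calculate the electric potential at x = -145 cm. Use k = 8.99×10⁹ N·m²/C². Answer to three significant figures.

14.8 V

The total potential is the scalar sum of each charge's contribution, V = Σ kqᵢ/rᵢ.
Distances from the field point to each charge: r₁ = 1.91 m, r₂ = 2.27 m.
V = k[(5.16×10⁻⁹)/(1.91) + (-2.42×10⁻⁹)/(2.27)] = 14.8 V.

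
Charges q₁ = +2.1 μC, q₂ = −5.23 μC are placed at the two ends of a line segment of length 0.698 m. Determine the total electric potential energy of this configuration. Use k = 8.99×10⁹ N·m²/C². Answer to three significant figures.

The assembly work is the sum of pairwise potential energies, U = Σ_{i<j} kqᵢqⱼ/rᵢⱼ.
The separation is r = 0.698 m.
U = (-0.141) = -0.141 J.

-0.141 J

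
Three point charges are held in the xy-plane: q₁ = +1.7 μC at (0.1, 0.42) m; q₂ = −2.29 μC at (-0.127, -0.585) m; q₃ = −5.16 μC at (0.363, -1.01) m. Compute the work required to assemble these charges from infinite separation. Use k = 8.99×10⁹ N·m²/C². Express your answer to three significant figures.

0.0756 J

The work to assemble the configuration equals its total potential energy, U = Σ kqᵢqⱼ/rᵢⱼ over all pairs.
Pair separations: r₁₂ = 1.03 m, r₁₃ = 1.45 m, r₂₃ = 0.649 m.
U = (-0.0340) + (-0.0542) + (0.164) = 0.0756 J.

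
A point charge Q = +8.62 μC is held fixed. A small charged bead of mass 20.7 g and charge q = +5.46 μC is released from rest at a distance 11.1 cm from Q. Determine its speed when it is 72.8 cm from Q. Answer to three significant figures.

17.7 m/s

Only the electrostatic force acts, so mechanical energy is conserved: ½mv² = U₁ − U₂ = kQq(1/r₁ − 1/r₂).
U₁ − U₂ = (8.99×10⁹ N·m²/C²)(8.62×10⁻⁶ C)(5.46×10⁻⁶ C)(1/0.111 − 1/0.728) = 3.23 J.
v = √(2·3.23/0.0207) = 17.7 m/s.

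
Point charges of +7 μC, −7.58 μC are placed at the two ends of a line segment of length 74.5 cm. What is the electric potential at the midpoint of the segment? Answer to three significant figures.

Electric potential is a scalar, so the contributions from each charge add algebraically: V = Σ kqᵢ/rᵢ.
Each charge is 0.372 m from the midpoint.
V = k[(7.00×10⁻⁶)/(0.372) + (-7.58×10⁻⁶)/(0.372)] = -1.40×10⁴ V.

-1.40×10⁴ V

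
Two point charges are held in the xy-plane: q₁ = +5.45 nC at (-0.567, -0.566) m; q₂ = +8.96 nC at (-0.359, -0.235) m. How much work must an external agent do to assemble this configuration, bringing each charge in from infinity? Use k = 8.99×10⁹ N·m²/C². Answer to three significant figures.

1.12×10⁻⁶ J

The work to assemble the configuration equals its total potential energy, U = Σ kqᵢqⱼ/rᵢⱼ over all pairs.
Pair separations: r₁₂ = 0.391 m.
U = (1.12×10⁻⁶) = 1.12×10⁻⁶ J.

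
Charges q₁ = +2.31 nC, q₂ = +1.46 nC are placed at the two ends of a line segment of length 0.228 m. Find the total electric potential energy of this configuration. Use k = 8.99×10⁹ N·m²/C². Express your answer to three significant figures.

The assembly work is the sum of pairwise potential energies, U = Σ_{i<j} kqᵢqⱼ/rᵢⱼ.
The separation is r = 0.228 m.
U = (1.33×10⁻⁷) = 1.33×10⁻⁷ J.

1.33×10⁻⁷ J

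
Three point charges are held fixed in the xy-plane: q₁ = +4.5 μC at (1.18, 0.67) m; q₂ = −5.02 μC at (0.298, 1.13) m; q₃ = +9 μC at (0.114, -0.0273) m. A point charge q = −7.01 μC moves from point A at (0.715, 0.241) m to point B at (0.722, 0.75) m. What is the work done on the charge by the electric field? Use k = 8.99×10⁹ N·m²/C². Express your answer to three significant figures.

The work done by the electric force is W_field = −ΔU = −q(V_B − V_A) = q(V_A − V_B).
At A: distances to the source charges are 0.633 m, 0.982 m, 0.658 m; V_A = Σ kqᵢ/rᵢ = 1.41×10⁵ V.
At B: distances to the source charges are 0.465 m, 0.569 m, 0.987 m; V_B = Σ kqᵢ/rᵢ = 8.97×10⁴ V.
ΔV = V_B − V_A = -5.12×10⁴ V.
W_field = −qΔV = −(-7.01×10⁻⁶ C)(-5.12×10⁴ V) = -0.359 J.

-0.359 J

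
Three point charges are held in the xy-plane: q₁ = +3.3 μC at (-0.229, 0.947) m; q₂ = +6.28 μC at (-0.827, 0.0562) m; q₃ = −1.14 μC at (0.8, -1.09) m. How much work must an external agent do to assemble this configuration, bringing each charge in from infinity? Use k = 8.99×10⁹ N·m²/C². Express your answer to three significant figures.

0.126 J

The work to assemble the configuration equals its total potential energy, U = Σ kqᵢqⱼ/rᵢⱼ over all pairs.
Pair separations: r₁₂ = 1.07 m, r₁₃ = 2.28 m, r₂₃ = 1.99 m.
U = (0.174) + (-0.0148) + (-0.0323) = 0.126 J.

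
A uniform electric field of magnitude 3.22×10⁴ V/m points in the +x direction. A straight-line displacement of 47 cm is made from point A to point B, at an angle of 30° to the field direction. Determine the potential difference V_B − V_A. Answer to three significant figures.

-1.31×10⁴ V

Only the component of displacement along E changes the potential: ΔV = −E·d·cosθ.
ΔV = −(3.22×10⁴ V/m)(0.470 m)cos30° = -1.31×10⁴ V.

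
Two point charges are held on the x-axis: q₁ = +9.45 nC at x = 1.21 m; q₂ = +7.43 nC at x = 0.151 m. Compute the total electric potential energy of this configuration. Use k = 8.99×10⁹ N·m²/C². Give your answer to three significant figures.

5.96×10⁻⁷ J

The work to assemble the configuration equals its total potential energy, U = Σ kqᵢqⱼ/rᵢⱼ over all pairs.
Pair separations: r₁₂ = 1.06 m.
U = (5.96×10⁻⁷) = 5.96×10⁻⁷ J.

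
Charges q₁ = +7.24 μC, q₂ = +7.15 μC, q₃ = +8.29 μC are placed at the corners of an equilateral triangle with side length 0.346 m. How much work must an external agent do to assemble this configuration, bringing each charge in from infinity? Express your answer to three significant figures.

4.44 J

The work to assemble the configuration equals its total potential energy, U = Σ kqᵢqⱼ/rᵢⱼ over all pairs.
All three pair separations equal the side length, 0.346 m.
U = (1.35) + (1.56) + (1.54) = 4.44 J.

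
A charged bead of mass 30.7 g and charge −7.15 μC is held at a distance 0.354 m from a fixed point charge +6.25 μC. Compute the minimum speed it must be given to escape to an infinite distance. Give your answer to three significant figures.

To just escape, total mechanical energy must reach zero at infinity: ½mv²_min + U = 0, so ½mv²_min = −U = |kQq|/r.
|U| = |kQq|/r = (8.99×10⁹ N·m²/C²)(6.25×10⁻⁶)(7.15×10⁻⁶)/(0.354) = 1.13 J.
v_min = √(2|U|/m) = √(2·1.13/0.0307) = 8.60 m/s.

8.60 m/s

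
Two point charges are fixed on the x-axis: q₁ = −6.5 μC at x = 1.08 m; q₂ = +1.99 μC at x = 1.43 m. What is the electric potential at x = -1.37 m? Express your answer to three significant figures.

Electric potential is a scalar, so the contributions from each charge add algebraically: V = Σ kqᵢ/rᵢ.
Distances from the field point to each charge: r₁ = 2.45 m, r₂ = 2.80 m.
V = k[(-6.50×10⁻⁶)/(2.45) + (1.99×10⁻⁶)/(2.80)] = -1.75×10⁴ V.

-1.75×10⁴ V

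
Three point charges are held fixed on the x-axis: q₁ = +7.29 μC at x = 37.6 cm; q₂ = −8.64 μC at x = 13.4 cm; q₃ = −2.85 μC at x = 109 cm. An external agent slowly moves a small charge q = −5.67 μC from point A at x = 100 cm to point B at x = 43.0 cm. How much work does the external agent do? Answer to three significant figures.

For quasistatic motion the external work equals the change in potential energy: W_ext = qΔV = q(V_B − V_A).
At A: distances to the source charges are 0.624 m, 0.866 m, 0.0900 m; V_A = Σ kqᵢ/rᵢ = -2.69×10⁵ V.
At B: distances to the source charges are 0.0540 m, 0.296 m, 0.660 m; V_B = Σ kqᵢ/rᵢ = 9.12×10⁵ V.
ΔV = V_B − V_A = 1.18×10⁶ V.
W_ext = qΔV = (-5.67×10⁻⁶ C)(1.18×10⁶ V) = -6.70 J.

-6.70 J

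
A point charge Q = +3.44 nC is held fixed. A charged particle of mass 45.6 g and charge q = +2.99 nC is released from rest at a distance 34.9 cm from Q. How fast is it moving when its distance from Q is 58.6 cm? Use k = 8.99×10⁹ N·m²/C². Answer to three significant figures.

Only the electrostatic force acts, so mechanical energy is conserved: ½mv² = U₁ − U₂ = kQq(1/r₁ − 1/r₂).
U₁ − U₂ = (8.99×10⁹ N·m²/C²)(3.44×10⁻⁹ C)(2.99×10⁻⁹ C)(1/0.349 − 1/0.586) = 1.07×10⁻⁷ J.
v = √(2·1.07×10⁻⁷/0.0456) = 2.17×10⁻³ m/s.

2.17×10⁻³ m/s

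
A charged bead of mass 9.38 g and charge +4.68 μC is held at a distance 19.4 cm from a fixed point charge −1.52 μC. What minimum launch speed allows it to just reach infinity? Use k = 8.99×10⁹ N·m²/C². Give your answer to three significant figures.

8.38 m/s

To just escape, total mechanical energy must reach zero at infinity: ½mv²_min + U = 0, so ½mv²_min = −U = |kQq|/r.
|U| = |kQq|/r = (8.99×10⁹ N·m²/C²)(1.52×10⁻⁶)(4.68×10⁻⁶)/(0.194) = 0.330 J.
v_min = √(2|U|/m) = √(2·0.330/9.38×10⁻³) = 8.38 m/s.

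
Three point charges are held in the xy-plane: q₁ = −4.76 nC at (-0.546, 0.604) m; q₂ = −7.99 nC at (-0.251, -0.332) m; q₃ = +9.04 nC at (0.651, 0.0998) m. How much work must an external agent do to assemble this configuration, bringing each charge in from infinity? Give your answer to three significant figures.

-5.99×10⁻⁷ J

The work to assemble the configuration equals its total potential energy, U = Σ kqᵢqⱼ/rᵢⱼ over all pairs.
Pair separations: r₁₂ = 0.981 m, r₁₃ = 1.30 m, r₂₃ = 1.00 m.
U = (3.48×10⁻⁷) + (-2.98×10⁻⁷) + (-6.49×10⁻⁷) = -5.99×10⁻⁷ J.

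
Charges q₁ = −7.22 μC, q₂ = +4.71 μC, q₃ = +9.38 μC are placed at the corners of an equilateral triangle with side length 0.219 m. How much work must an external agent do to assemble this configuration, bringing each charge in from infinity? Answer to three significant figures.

-2.36 J

The work to assemble the configuration equals its total potential energy, U = Σ kqᵢqⱼ/rᵢⱼ over all pairs.
All three pair separations equal the side length, 0.219 m.
U = (-1.40) + (-2.78) + (1.81) = -2.36 J.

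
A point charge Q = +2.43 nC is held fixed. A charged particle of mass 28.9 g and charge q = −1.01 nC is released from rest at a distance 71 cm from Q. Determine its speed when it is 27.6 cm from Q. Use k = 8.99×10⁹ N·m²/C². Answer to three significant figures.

1.84×10⁻³ m/s

Only the electrostatic force acts, so mechanical energy is conserved: ½mv² = U₁ − U₂ = kQq(1/r₁ − 1/r₂).
U₁ − U₂ = (8.99×10⁹ N·m²/C²)(2.43×10⁻⁹ C)(-1.01×10⁻⁹ C)(1/0.710 − 1/0.276) = 4.89×10⁻⁸ J.
v = √(2·4.89×10⁻⁸/0.0289) = 1.84×10⁻³ m/s.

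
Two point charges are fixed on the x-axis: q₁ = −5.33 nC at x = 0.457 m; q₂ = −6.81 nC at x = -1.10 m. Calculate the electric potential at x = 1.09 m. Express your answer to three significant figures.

The total potential is the scalar sum of each charge's contribution, V = Σ kqᵢ/rᵢ.
Distances from the field point to each charge: r₁ = 0.633 m, r₂ = 2.19 m.
V = k[(-5.33×10⁻⁹)/(0.633) + (-6.81×10⁻⁹)/(2.19)] = -104 V.

-104 V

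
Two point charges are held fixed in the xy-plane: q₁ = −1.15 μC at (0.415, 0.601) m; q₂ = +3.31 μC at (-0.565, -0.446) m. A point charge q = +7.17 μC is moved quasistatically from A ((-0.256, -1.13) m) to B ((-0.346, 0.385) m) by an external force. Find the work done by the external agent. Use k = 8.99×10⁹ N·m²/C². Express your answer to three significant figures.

-0.0898 J

For quasistatic motion the external work equals the change in potential energy: W_ext = qΔV = q(V_B − V_A).
At A: distances to the source charges are 1.86 m, 0.751 m; V_A = Σ kqᵢ/rᵢ = 3.41×10⁴ V.
At B: distances to the source charges are 0.791 m, 0.859 m; V_B = Σ kqᵢ/rᵢ = 2.16×10⁴ V.
ΔV = V_B − V_A = -1.25×10⁴ V.
W_ext = qΔV = (7.17×10⁻⁶ C)(-1.25×10⁴ V) = -0.0898 J.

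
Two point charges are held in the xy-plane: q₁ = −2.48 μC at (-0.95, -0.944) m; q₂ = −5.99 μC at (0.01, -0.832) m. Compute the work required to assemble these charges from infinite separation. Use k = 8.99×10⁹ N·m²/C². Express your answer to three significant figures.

The work to assemble the configuration equals its total potential energy, U = Σ kqᵢqⱼ/rᵢⱼ over all pairs.
Pair separations: r₁₂ = 0.967 m.
U = (0.138) = 0.138 J.

0.138 J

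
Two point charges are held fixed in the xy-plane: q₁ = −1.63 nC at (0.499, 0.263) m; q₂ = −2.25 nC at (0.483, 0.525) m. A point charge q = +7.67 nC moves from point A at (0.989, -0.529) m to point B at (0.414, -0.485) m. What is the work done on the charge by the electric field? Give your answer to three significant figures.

4.92×10⁻⁸ J

The work done by the electric force is W_field = −ΔU = −q(V_B − V_A) = q(V_A − V_B).
At A: distances to the source charges are 0.931 m, 1.17 m; V_A = Σ kqᵢ/rᵢ = -33.0 V.
At B: distances to the source charges are 0.753 m, 1.01 m; V_B = Σ kqᵢ/rᵢ = -39.4 V.
ΔV = V_B − V_A = -6.41 V.
W_field = −qΔV = −(7.67×10⁻⁹ C)(-6.41 V) = 4.92×10⁻⁸ J.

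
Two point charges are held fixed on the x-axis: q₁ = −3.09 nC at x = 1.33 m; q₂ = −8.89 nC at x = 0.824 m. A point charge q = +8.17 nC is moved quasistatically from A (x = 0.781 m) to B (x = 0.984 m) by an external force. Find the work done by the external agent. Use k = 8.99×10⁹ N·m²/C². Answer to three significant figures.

1.09×10⁻⁵ J

For quasistatic motion the external work equals the change in potential energy: W_ext = qΔV = q(V_B − V_A).
At A: distances to the source charges are 0.549 m, 0.0430 m; V_A = Σ kqᵢ/rᵢ = -1910 V.
At B: distances to the source charges are 0.346 m, 0.160 m; V_B = Σ kqᵢ/rᵢ = -580 V.
ΔV = V_B − V_A = 1330 V.
W_ext = qΔV = (8.17×10⁻⁹ C)(1330 V) = 1.09×10⁻⁵ J.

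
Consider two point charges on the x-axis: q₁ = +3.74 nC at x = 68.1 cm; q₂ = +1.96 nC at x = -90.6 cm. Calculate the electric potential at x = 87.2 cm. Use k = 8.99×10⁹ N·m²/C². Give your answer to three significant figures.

Electric potential is a scalar, so the contributions from each charge add algebraically: V = Σ kqᵢ/rᵢ.
Distances from the field point to each charge: r₁ = 0.191 m, r₂ = 1.78 m.
V = k[(3.74×10⁻⁹)/(0.191) + (1.96×10⁻⁹)/(1.78)] = 186 V.

186 V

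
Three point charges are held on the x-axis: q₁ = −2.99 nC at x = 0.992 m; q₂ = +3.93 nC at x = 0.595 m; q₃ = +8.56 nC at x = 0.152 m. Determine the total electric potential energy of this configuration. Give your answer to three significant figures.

The work to assemble the configuration equals its total potential energy, U = Σ kqᵢqⱼ/rᵢⱼ over all pairs.
Pair separations: r₁₂ = 0.397 m, r₁₃ = 0.840 m, r₂₃ = 0.443 m.
U = (-2.66×10⁻⁷) + (-2.74×10⁻⁷) + (6.83×10⁻⁷) = 1.43×10⁻⁷ J.

1.43×10⁻⁷ J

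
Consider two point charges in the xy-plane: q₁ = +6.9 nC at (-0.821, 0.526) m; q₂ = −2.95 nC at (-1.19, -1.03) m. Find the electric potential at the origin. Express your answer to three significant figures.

Electric potential is a scalar, so the contributions from each charge add algebraically: V = Σ kqᵢ/rᵢ.
Distances from the field point to each charge: r₁ = 0.975 m, r₂ = 1.57 m.
V = k[(6.90×10⁻⁹)/(0.975) + (-2.95×10⁻⁹)/(1.57)] = 46.8 V.

46.8 V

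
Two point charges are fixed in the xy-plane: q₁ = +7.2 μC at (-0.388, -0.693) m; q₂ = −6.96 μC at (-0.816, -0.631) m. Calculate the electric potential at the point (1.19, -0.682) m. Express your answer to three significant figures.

9840 V

The total potential is the scalar sum of each charge's contribution, V = Σ kqᵢ/rᵢ.
Distances from the field point to each charge: r₁ = 1.58 m, r₂ = 2.01 m.
V = k[(7.20×10⁻⁶)/(1.58) + (-6.96×10⁻⁶)/(2.01)] = 9840 V.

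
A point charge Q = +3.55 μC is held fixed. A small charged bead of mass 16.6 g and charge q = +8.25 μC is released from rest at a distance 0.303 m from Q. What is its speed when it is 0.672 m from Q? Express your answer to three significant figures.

Only the electrostatic force acts, so mechanical energy is conserved: ½mv² = U₁ − U₂ = kQq(1/r₁ − 1/r₂).
U₁ − U₂ = (8.99×10⁹ N·m²/C²)(3.55×10⁻⁶ C)(8.25×10⁻⁶ C)(1/0.303 − 1/0.672) = 0.477 J.
v = √(2·0.477/0.0166) = 7.58 m/s.

7.58 m/s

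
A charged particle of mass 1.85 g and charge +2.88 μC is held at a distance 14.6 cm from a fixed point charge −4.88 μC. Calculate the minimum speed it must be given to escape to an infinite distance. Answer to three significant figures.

30.6 m/s

To just escape, total mechanical energy must reach zero at infinity: ½mv²_min + U = 0, so ½mv²_min = −U = |kQq|/r.
|U| = |kQq|/r = (8.99×10⁹ N·m²/C²)(4.88×10⁻⁶)(2.88×10⁻⁶)/(0.146) = 0.865 J.
v_min = √(2|U|/m) = √(2·0.865/1.85×10⁻³) = 30.6 m/s.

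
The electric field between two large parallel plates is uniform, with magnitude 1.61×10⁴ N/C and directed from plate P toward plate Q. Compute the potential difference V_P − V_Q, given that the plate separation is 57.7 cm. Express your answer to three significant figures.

In a uniform field, potential decreases in the direction of E: ΔV = −E·d for a displacement d parallel to E.
Going from Q to P is a displacement of 57.7 cm opposite to the field, so V_P − V_Q = +Ed = 9290 V.

9290 V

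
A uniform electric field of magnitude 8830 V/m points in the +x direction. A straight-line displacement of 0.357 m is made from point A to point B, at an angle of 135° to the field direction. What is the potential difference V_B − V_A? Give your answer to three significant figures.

Only the component of displacement along E changes the potential: ΔV = −E·d·cosθ.
ΔV = −(8830 V/m)(0.357 m)cos135° = 2230 V.

2230 V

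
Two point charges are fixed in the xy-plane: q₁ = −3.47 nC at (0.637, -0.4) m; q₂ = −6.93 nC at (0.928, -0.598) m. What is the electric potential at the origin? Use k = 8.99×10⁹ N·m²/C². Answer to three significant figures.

The total potential is the scalar sum of each charge's contribution, V = Σ kqᵢ/rᵢ.
Distances from the field point to each charge: r₁ = 0.752 m, r₂ = 1.10 m.
V = k[(-3.47×10⁻⁹)/(0.752) + (-6.93×10⁻⁹)/(1.10)] = -97.9 V.

-97.9 V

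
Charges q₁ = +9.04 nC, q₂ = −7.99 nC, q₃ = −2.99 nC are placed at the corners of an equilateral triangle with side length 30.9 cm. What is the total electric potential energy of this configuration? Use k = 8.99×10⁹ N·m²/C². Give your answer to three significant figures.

-2.19×10⁻⁶ J

The assembly work is the sum of pairwise potential energies, U = Σ_{i<j} kqᵢqⱼ/rᵢⱼ.
All three pair separations equal the side length, 0.309 m.
U = (-2.10×10⁻⁶) + (-7.86×10⁻⁷) + (6.95×10⁻⁷) = -2.19×10⁻⁶ J.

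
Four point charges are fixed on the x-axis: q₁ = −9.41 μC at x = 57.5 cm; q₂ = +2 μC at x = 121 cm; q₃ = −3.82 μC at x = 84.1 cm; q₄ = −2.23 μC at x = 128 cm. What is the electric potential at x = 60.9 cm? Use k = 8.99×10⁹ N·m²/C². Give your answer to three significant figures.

Electric potential is a scalar, so the contributions from each charge add algebraically: V = Σ kqᵢ/rᵢ.
Distances from the field point to each charge: r₁ = 0.0340 m, r₂ = 0.601 m, r₃ = 0.232 m, r₄ = 0.671 m.
V = k[(-9.41×10⁻⁶)/(0.0340) + (2.00×10⁻⁶)/(0.601) + (-3.82×10⁻⁶)/(0.232) + (-2.23×10⁻⁶)/(0.671)] = -2.64×10⁶ V.

-2.64×10⁶ V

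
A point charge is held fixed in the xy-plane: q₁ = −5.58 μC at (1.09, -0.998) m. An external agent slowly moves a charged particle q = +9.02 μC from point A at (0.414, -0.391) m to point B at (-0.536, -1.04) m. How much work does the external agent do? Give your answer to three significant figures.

For quasistatic motion the external work equals the change in potential energy: W_ext = qΔV = q(V_B − V_A).
At A: distance to the source charge is 0.909 m; V_A = kq₁/r = -5.52×10⁴ V.
At B: distance to the source charge is 1.63 m; V_B = kq₁/r = -3.08×10⁴ V.
ΔV = V_B − V_A = 2.44×10⁴ V.
W_ext = qΔV = (9.02×10⁻⁶ C)(2.44×10⁴ V) = 0.220 J.

0.220 J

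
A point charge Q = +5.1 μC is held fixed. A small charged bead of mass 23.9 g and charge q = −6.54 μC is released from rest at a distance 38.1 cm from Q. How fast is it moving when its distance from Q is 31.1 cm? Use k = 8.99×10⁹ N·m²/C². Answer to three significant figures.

3.85 m/s

Only the electrostatic force acts, so mechanical energy is conserved: ½mv² = U₁ − U₂ = kQq(1/r₁ − 1/r₂).
U₁ − U₂ = (8.99×10⁹ N·m²/C²)(5.10×10⁻⁶ C)(-6.54×10⁻⁶ C)(1/0.381 − 1/0.311) = 0.177 J.
v = √(2·0.177/0.0239) = 3.85 m/s.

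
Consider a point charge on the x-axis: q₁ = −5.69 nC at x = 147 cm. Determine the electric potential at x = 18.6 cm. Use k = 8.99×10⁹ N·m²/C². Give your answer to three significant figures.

The total potential is the scalar sum of each charge's contribution, V = Σ kqᵢ/rᵢ.
V = k[(-5.69×10⁻⁹)/(1.28)] = -39.8 V.

-39.8 V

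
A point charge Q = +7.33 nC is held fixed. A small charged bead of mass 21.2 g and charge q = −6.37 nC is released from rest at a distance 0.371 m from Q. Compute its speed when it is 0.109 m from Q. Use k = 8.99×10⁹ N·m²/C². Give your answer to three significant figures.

0.0160 m/s

Only the electrostatic force acts, so mechanical energy is conserved: ½mv² = U₁ − U₂ = kQq(1/r₁ − 1/r₂).
U₁ − U₂ = (8.99×10⁹ N·m²/C²)(7.33×10⁻⁹ C)(-6.37×10⁻⁹ C)(1/0.371 − 1/0.109) = 2.72×10⁻⁶ J.
v = √(2·2.72×10⁻⁶/0.0212) = 0.0160 m/s.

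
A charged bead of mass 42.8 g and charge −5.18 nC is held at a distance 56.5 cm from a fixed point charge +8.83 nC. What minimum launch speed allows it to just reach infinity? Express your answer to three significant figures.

5.83×10⁻³ m/s

To just escape, total mechanical energy must reach zero at infinity: ½mv²_min + U = 0, so ½mv²_min = −U = |kQq|/r.
|U| = |kQq|/r = (8.99×10⁹ N·m²/C²)(8.83×10⁻⁹)(5.18×10⁻⁹)/(0.565) = 7.28×10⁻⁷ J.
v_min = √(2|U|/m) = √(2·7.28×10⁻⁷/0.0428) = 5.83×10⁻³ m/s.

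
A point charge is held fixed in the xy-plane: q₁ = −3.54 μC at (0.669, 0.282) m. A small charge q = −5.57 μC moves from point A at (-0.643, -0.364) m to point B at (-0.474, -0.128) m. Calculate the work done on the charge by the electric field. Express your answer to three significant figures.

-0.0248 J

The work done by the electric force is W_field = −ΔU = −q(V_B − V_A) = q(V_A − V_B).
At A: distance to the source charge is 1.46 m; V_A = kq₁/r = -2.18×10⁴ V.
At B: distance to the source charge is 1.21 m; V_B = kq₁/r = -2.62×10⁴ V.
ΔV = V_B − V_A = -4450 V.
W_field = −qΔV = −(-5.57×10⁻⁶ C)(-4450 V) = -0.0248 J.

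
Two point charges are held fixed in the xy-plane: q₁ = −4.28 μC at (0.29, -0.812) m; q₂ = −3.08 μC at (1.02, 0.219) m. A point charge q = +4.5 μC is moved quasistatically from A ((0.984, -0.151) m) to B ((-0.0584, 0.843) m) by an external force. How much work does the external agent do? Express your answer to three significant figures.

For quasistatic motion the external work equals the change in potential energy: W_ext = qΔV = q(V_B − V_A).
At A: distances to the source charges are 0.958 m, 0.372 m; V_A = Σ kqᵢ/rᵢ = -1.15×10⁵ V.
At B: distances to the source charges are 1.69 m, 1.25 m; V_B = Σ kqᵢ/rᵢ = -4.50×10⁴ V.
ΔV = V_B − V_A = 6.97×10⁴ V.
W_ext = qΔV = (4.50×10⁻⁶ C)(6.97×10⁴ V) = 0.313 J.

0.313 J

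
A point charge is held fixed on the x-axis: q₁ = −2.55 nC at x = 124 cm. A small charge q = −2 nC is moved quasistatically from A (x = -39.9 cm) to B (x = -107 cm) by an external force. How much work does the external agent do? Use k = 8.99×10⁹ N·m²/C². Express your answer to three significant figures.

For quasistatic motion the external work equals the change in potential energy: W_ext = qΔV = q(V_B − V_A).
At A: distance to the source charge is 1.64 m; V_A = kq₁/r = -14.0 V.
At B: distance to the source charge is 2.31 m; V_B = kq₁/r = -9.92 V.
ΔV = V_B − V_A = 4.06 V.
W_ext = qΔV = (-2.00×10⁻⁹ C)(4.06 V) = -8.13×10⁻⁹ J.

-8.13×10⁻⁹ J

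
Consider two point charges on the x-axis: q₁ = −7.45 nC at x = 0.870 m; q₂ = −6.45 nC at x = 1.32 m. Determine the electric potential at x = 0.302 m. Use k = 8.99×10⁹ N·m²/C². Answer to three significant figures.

-175 V

Electric potential is a scalar, so the contributions from each charge add algebraically: V = Σ kqᵢ/rᵢ.
Distances from the field point to each charge: r₁ = 0.568 m, r₂ = 1.02 m.
V = k[(-7.45×10⁻⁹)/(0.568) + (-6.45×10⁻⁹)/(1.02)] = -175 V.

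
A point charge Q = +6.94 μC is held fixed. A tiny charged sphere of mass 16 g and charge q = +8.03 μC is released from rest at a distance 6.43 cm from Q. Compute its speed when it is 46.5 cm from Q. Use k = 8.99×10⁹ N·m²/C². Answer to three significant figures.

Only the electrostatic force acts, so mechanical energy is conserved: ½mv² = U₁ − U₂ = kQq(1/r₁ − 1/r₂).
U₁ − U₂ = (8.99×10⁹ N·m²/C²)(6.94×10⁻⁶ C)(8.03×10⁻⁶ C)(1/0.0643 − 1/0.465) = 6.71 J.
v = √(2·6.71/0.0160) = 29.0 m/s.

29.0 m/s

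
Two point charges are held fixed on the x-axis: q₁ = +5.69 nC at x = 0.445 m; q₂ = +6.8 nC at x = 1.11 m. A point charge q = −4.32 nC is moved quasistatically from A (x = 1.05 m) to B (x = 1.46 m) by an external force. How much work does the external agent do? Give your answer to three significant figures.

For quasistatic motion the external work equals the change in potential energy: W_ext = qΔV = q(V_B − V_A).
At A: distances to the source charges are 0.605 m, 0.0600 m; V_A = Σ kqᵢ/rᵢ = 1100 V.
At B: distances to the source charges are 1.01 m, 0.350 m; V_B = Σ kqᵢ/rᵢ = 225 V.
ΔV = V_B − V_A = -878 V.
W_ext = qΔV = (-4.32×10⁻⁹ C)(-878 V) = 3.79×10⁻⁶ J.

3.79×10⁻⁶ J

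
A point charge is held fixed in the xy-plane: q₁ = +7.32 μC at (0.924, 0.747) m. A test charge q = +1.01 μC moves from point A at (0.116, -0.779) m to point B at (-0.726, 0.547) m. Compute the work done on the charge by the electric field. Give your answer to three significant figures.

The work done by the electric force is W_field = −ΔU = −q(V_B − V_A) = q(V_A − V_B).
At A: distance to the source charge is 1.73 m; V_A = kq₁/r = 3.81×10⁴ V.
At B: distance to the source charge is 1.66 m; V_B = kq₁/r = 3.96×10⁴ V.
ΔV = V_B − V_A = 1480 V.
W_field = −qΔV = −(1.01×10⁻⁶ C)(1480 V) = -1.50×10⁻³ J.

-1.50×10⁻³ J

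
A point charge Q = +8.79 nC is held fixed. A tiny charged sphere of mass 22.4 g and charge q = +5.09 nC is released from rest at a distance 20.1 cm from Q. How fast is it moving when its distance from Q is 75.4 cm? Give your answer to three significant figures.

0.0114 m/s

Only the electrostatic force acts, so mechanical energy is conserved: ½mv² = U₁ − U₂ = kQq(1/r₁ − 1/r₂).
U₁ − U₂ = (8.99×10⁹ N·m²/C²)(8.79×10⁻⁹ C)(5.09×10⁻⁹ C)(1/0.201 − 1/0.754) = 1.47×10⁻⁶ J.
v = √(2·1.47×10⁻⁶/0.0224) = 0.0114 m/s.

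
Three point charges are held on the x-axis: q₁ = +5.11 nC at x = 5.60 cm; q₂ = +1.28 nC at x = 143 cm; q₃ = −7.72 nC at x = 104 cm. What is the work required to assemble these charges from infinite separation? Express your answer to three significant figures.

The work to assemble the configuration equals its total potential energy, U = Σ kqᵢqⱼ/rᵢⱼ over all pairs.
Pair separations: r₁₂ = 1.37 m, r₁₃ = 0.984 m, r₂₃ = 0.390 m.
U = (4.28×10⁻⁸) + (-3.60×10⁻⁷) + (-2.28×10⁻⁷) = -5.45×10⁻⁷ J.

-5.45×10⁻⁷ J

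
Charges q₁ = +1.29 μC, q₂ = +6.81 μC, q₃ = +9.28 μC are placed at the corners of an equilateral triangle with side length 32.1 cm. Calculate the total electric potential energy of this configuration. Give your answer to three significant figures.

The work to assemble the configuration equals its total potential energy, U = Σ kqᵢqⱼ/rᵢⱼ over all pairs.
All three pair separations equal the side length, 0.321 m.
U = (0.246) + (0.335) + (1.77) = 2.35 J.

2.35 J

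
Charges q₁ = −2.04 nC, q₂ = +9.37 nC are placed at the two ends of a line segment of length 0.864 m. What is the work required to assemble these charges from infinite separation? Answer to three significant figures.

-1.99×10⁻⁷ J

The assembly work is the sum of pairwise potential energies, U = Σ_{i<j} kqᵢqⱼ/rᵢⱼ.
The separation is r = 0.864 m.
U = (-1.99×10⁻⁷) = -1.99×10⁻⁷ J.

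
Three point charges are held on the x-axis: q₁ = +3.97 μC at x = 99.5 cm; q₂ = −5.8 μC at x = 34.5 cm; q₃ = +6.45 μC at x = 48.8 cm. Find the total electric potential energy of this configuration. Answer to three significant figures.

The work to assemble the configuration equals its total potential energy, U = Σ kqᵢqⱼ/rᵢⱼ over all pairs.
Pair separations: r₁₂ = 0.650 m, r₁₃ = 0.507 m, r₂₃ = 0.143 m.
U = (-0.318) + (0.454) + (-2.35) = -2.22 J.

-2.22 J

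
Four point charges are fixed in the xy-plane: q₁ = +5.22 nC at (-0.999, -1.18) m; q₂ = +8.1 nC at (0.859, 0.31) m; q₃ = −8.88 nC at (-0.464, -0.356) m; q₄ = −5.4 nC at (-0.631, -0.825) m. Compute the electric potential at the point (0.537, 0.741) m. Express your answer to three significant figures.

Electric potential is a scalar, so the contributions from each charge add algebraically: V = Σ kqᵢ/rᵢ.
Distances from the field point to each charge: r₁ = 2.46 m, r₂ = 0.538 m, r₃ = 1.49 m, r₄ = 1.95 m.
V = k[(5.22×10⁻⁹)/(2.46) + (8.10×10⁻⁹)/(0.538) + (-8.88×10⁻⁹)/(1.49) + (-5.40×10⁻⁹)/(1.95)] = 75.8 V.

75.8 V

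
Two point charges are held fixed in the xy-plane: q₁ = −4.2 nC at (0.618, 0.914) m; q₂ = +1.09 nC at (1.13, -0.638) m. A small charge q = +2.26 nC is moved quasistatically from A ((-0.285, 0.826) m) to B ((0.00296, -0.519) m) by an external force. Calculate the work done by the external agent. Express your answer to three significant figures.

For quasistatic motion the external work equals the change in potential energy: W_ext = qΔV = q(V_B − V_A).
At A: distances to the source charges are 0.907 m, 2.04 m; V_A = Σ kqᵢ/rᵢ = -36.8 V.
At B: distances to the source charges are 1.56 m, 1.13 m; V_B = Σ kqᵢ/rᵢ = -15.6 V.
ΔV = V_B − V_A = 21.2 V.
W_ext = qΔV = (2.26×10⁻⁹ C)(21.2 V) = 4.80×10⁻⁸ J.

4.80×10⁻⁸ J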